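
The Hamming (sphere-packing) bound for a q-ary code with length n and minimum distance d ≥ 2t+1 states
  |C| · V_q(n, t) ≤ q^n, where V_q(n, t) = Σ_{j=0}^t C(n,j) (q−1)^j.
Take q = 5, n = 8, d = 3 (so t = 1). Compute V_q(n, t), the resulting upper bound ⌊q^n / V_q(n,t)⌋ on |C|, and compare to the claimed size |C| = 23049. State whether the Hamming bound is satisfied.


V_q(n, t) = 33, q^n = 390625, Hamming bound = 11837, |C| = 23049 > bound (violated).

Step 1: Compute V_q(n, t) = Σ_{j=0}^1 C(n, j) (q−1)^j.
  j = 0: C(8,0)·(4)^0 = 1·1 = 1.
  j = 1: C(8,1)·(4)^1 = 8·4 = 32.
  V_q(n, t) = 1 + 32 = 33.
Step 2: q^n = 5^8 = 390625.
Step 3: Hamming bound ⌊q^n / V_q(n,t)⌋ = ⌊390625/33⌋ = 11837.
Step 4: Compare |C| = 23049 to 11837: violated.
The claimed |C| lies above the Hamming bound, so no 5-ary code of length 8 with d ≥ 3 can have 23049 codewords.


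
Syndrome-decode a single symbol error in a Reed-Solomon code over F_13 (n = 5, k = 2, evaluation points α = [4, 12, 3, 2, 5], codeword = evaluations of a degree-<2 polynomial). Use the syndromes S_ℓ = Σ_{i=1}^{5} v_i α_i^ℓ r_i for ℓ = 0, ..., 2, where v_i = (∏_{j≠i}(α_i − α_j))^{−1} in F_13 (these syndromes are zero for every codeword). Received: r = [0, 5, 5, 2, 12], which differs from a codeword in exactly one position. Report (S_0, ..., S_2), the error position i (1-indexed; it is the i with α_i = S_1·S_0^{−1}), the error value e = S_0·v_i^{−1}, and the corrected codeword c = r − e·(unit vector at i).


S = (7, 8, 11), error at position 3, error magnitude e = 4, c = [0, 5, 1, 2, 12].

Step 1: column multipliers v_i = (∏_{j≠i}(α_i − α_j))^{−1} mod 13.
  i = 1 (α = 4): (4−12)(4−3)(4−2)(4−5) = (−8)·1·2·(−1) = 16 ≡ 3, so v_1 = 3^{−1} = 9 (mod 13).
  i = 2 (α = 12): (12−4)(12−3)(12−2)(12−5) = 8·9·10·7 = 5040 ≡ 9, so v_2 = 9^{−1} = 3 (mod 13).
  i = 3 (α = 3): (3−4)(3−12)(3−2)(3−5) = (−1)·(−9)·1·(−2) = −18 ≡ 8, so v_3 = 8^{−1} = 5 (mod 13).
  i = 4 (α = 2): (2−4)(2−12)(2−3)(2−5) = (−2)·(−10)·(−1)·(−3) = 60 ≡ 8, so v_4 = 8^{−1} = 5 (mod 13).
  i = 5 (α = 5): (5−4)(5−12)(5−3)(5−2) = 1·(−7)·2·3 = −42 ≡ 10, so v_5 = 10^{−1} = 4 (mod 13).
  v = [9, 3, 5, 5, 4].
Step 2: syndromes of r = [0, 5, 5, 2, 12] (all sums mod 13).
  S_0 = Σ v_i r_i = 9·0 + 3·5 + 5·5 + 5·2 + 4·12 = 98 ≡ 7.
  S_1 = Σ v_i α_i r_i = 9·4·0 + 3·12·5 + 5·3·5 + 5·2·2 + 4·5·12 = 515 ≡ 8.
  α_i^2 mod 13 = [3, 1, 9, 4, 12].
  S_2 = Σ v_i α_i^2 r_i = 9·3·0 + 3·1·5 + 5·9·5 + 5·4·2 + 4·12·12 = 856 ≡ 11.
  S = (7, 8, 11) ≠ 0, so r is not a codeword (an error is present).
Step 3: locate the error. For a single error e at position i, S_ℓ = v_i·e·α_i^ℓ, so α_err = S_1/S_0.
  S_0^{−1} = 7^{−1} = 2 (mod 13), so α_err = 8·2 = 16 ≡ 3 = α_3. Error position i = 3.
  Consistency check: S_2/S_1 = 11·5 = 55 ≡ 3 = α_err ✓ (single-error assumption holds).
Step 4: error magnitude e = S_0/v_3 = S_0·∏_{j≠3}(α_3 − α_j) = 7·8 = 56 ≡ 4 (mod 13).
Step 5: correct position 3: c_3 = r_3 − e = 5 − 4 ≡ 1 (mod 13). Hence c = [0, 5, 1, 2, 12].
  Check: interpolating c through the α_i gives m(x) = 4 + 12·x (degree < 2) with m(α_i) = c_i for every i, so c is indeed a codeword.


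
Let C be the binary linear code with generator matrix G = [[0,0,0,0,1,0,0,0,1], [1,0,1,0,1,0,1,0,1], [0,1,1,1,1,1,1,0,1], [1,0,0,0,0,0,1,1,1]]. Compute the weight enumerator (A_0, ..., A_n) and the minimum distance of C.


Weight distribution: A_0 = 1, A_2 = 1, A_3 = 3, A_4 = 3, A_5 = 2, A_6 = 3, A_7 = 3. Minimum distance d = 2.

Enumerate all 2^4 = 16 messages m ∈ F_2^4.
For each, compute codeword c = mG in F_2^9, then tally its weight.
  m = 0000 → c = 000000000, weight = 0.
  m = 1000 → c = 000010001, weight = 2.
  m = 0100 → c = 101010101, weight = 5.
  m = 1100 → c = 101000100, weight = 3.
  m = 0010 → c = 011111101, weight = 7.
  m = 1010 → c = 011101100, weight = 5.
  m = 0110 → c = 110101000, weight = 4.
  m = 1110 → c = 110111001, weight = 6.
  m = 0001 → c = 100000111, weight = 4.
  m = 1001 → c = 100010110, weight = 4.
  m = 0101 → c = 001010010, weight = 3.
  m = 1101 → c = 001000011, weight = 3.
  m = 0011 → c = 111111010, weight = 7.
  m = 1011 → c = 111101011, weight = 7.
  m = 0111 → c = 010101111, weight = 6.
  m = 1111 → c = 010111110, weight = 6.
Tally weights:
  weight 0: 1 codewords.
  weight 2: 1 codewords.
  weight 3: 3 codewords.
  weight 4: 3 codewords.
  weight 5: 2 codewords.
  weight 6: 3 codewords.
  weight 7: 3 codewords.
Minimum distance d = smallest w > 0 with A_w > 0 = 2.
Sanity: Σ A_w = 16 = 2^4 = 16 ✓.


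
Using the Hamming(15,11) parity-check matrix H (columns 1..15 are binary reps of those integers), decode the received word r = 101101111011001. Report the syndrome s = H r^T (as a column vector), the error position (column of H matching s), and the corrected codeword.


s = (1, 1, 1, 0)^T, error position = 14, corrected codeword c = 101101111011011

Compute s = H r^T mod 2 one row at a time:
  s_1 = 1 + 1 + 0 + 1 + 1 + 0 + 0 + 1 = 5 ≡ 1 (mod 2).
  s_2 = 1 + 0 + 1 + 1 + 1 + 0 + 0 + 1 = 5 ≡ 1 (mod 2).
  s_3 = 0 + 1 + 1 + 1 + 0 + 1 + 0 + 1 = 5 ≡ 1 (mod 2).
  s_4 = 1 + 1 + 0 + 1 + 1 + 1 + 0 + 1 = 6 ≡ 0 (mod 2).
s = (1, 1, 1, 0)^T — this equals column 14 of H (binary 1110), so error is at position 14.
Correct: flip bit 14 of r = 101101111011001 to get c = 101101111011011.


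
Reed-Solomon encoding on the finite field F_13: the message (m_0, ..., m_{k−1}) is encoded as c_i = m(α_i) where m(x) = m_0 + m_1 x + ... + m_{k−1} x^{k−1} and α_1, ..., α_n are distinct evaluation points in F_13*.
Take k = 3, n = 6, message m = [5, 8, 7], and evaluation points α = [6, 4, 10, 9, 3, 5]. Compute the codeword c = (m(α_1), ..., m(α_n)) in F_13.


c = [6, 6, 5, 7, 1, 12]

Message polynomial: m(x) = 5 + 8·x + 7·x^2 (mod 13).
For each evaluation point α_i, compute m(α_i) mod 13:
  α_1 = 6: Horner steps 7 → 11 → 6, so m(6) = 6.
  α_2 = 4: Horner steps 7 → 10 → 6, so m(4) = 6.
  α_3 = 10: Horner steps 7 → 0 → 5, so m(10) = 5.
  α_4 = 9: Horner steps 7 → 6 → 7, so m(9) = 7.
  α_5 = 3: Horner steps 7 → 3 → 1, so m(3) = 1.
  α_6 = 5: Horner steps 7 → 4 → 12, so m(5) = 12.
Codeword c = [6, 6, 5, 7, 1, 12] ∈ F_13^6.


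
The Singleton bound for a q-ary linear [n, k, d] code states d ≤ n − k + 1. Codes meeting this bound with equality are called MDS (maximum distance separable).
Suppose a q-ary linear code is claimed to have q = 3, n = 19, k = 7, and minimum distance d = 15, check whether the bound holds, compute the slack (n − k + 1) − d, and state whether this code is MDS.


Singleton RHS = n − k + 1 = 13, slack = -2, bound violated (no such code; not MDS).

Singleton bound: d ≤ n − k + 1.
Here n = 19, k = 7, so n − k + 1 = 13.
Given d = 15, check d ≤ 13: NO.
Slack = (n − k + 1) − d = -2.
The slack is negative: d = 15 exceeds n − k + 1 = 13 by 2, so the Singleton bound is violated and no linear [19, 7, 15]_3 code can exist. In particular it is not MDS (MDS requires d = n − k + 1 exactly).
Description: the claimed parameters are [19, 7, 15]_3; such a code would be impossible (violates the Singleton bound).


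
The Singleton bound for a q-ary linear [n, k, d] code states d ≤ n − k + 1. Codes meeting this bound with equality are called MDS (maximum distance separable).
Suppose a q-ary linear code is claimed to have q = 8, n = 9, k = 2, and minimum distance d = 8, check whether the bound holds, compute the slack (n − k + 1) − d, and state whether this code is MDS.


Singleton RHS = n − k + 1 = 8, slack = 0, bound satisfied, MDS.

Singleton bound: d ≤ n − k + 1.
Here n = 9, k = 2, so n − k + 1 = 8.
Given d = 8, check d ≤ 8: YES.
Slack = (n − k + 1) − d = 0.
The code is MDS (slack = 0).
Description: the claimed parameters are [9, 2, 8]_8; such a code would be MDS (meets Singleton bound).


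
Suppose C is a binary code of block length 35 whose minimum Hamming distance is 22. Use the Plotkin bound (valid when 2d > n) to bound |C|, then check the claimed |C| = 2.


Plotkin bound M ≤ 4; given |C| = 2 ≤ bound (satisfied).

Check applicability: 2d = 44, n = 35.
2d − n = 9 > 0, so Plotkin applies.
Compute d/(2d−n) = 22/9 ≈ 2.4444.
⌊d/(2d−n)⌋ = 2.
Plotkin bound: M ≤ 2·2 = 4.
Given |C| = 2, check: satisfied.
This |C| is below the Plotkin bound.


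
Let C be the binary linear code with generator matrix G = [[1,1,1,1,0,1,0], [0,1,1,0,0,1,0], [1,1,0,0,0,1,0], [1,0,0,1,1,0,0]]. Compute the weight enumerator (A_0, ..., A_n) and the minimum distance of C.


Weight distribution: A_0 = 1, A_1 = 1, A_2 = 3, A_3 = 6, A_4 = 3, A_5 = 1, A_6 = 1. Minimum distance d = 1.

Enumerate all 2^4 = 16 messages m ∈ F_2^4.
For each, compute codeword c = mG in F_2^7, then tally its weight.
  m = 0000 → c = 0000000, weight = 0.
  m = 1000 → c = 1111010, weight = 5.
  m = 0100 → c = 0110010, weight = 3.
  m = 1100 → c = 1001000, weight = 2.
  m = 0010 → c = 1100010, weight = 3.
  m = 1010 → c = 0011000, weight = 2.
  m = 0110 → c = 1010000, weight = 2.
  m = 1110 → c = 0101010, weight = 3.
  m = 0001 → c = 1001100, weight = 3.
  m = 1001 → c = 0110110, weight = 4.
  m = 0101 → c = 1111110, weight = 6.
  m = 1101 → c = 0000100, weight = 1.
  m = 0011 → c = 0101110, weight = 4.
  m = 1011 → c = 1010100, weight = 3.
  m = 0111 → c = 0011100, weight = 3.
  m = 1111 → c = 1100110, weight = 4.
Tally weights:
  weight 0: 1 codewords.
  weight 1: 1 codewords.
  weight 2: 3 codewords.
  weight 3: 6 codewords.
  weight 4: 3 codewords.
  weight 5: 1 codewords.
  weight 6: 1 codewords.
Minimum distance d = smallest w > 0 with A_w > 0 = 1.
Sanity: Σ A_w = 16 = 2^4 = 16 ✓.


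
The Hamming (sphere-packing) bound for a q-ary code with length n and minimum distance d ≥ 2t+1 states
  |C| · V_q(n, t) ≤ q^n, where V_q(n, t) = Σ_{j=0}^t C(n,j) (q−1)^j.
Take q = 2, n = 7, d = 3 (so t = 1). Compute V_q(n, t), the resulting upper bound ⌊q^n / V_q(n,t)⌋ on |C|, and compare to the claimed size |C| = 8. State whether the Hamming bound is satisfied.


V_q(n, t) = 8, q^n = 128, Hamming bound = 16, |C| = 8 ≤ bound (satisfied).

Step 1: Compute V_q(n, t) = Σ_{j=0}^1 C(n, j) (q−1)^j.
  j = 0: C(7,0)·(1)^0 = 1·1 = 1.
  j = 1: C(7,1)·(1)^1 = 7·1 = 7.
  V_q(n, t) = 1 + 7 = 8.
Step 2: q^n = 2^7 = 128.
Step 3: Hamming bound ⌊q^n / V_q(n,t)⌋ = ⌊128/8⌋ = 16.
Step 4: Compare |C| = 8 to 16: satisfied.
The claimed |C| lies below the Hamming bound.


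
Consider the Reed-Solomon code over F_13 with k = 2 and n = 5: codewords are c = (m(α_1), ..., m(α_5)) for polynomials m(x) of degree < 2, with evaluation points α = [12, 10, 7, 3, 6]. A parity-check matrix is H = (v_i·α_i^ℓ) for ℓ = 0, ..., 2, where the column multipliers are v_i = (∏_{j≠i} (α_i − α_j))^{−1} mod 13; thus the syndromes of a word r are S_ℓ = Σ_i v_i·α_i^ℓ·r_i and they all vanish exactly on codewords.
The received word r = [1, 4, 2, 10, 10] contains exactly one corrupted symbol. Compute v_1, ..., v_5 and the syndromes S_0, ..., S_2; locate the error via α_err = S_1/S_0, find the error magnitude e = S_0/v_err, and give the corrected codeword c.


S = (1, 3, 9), error at position 4, error magnitude e = 2, c = [1, 4, 2, 8, 10].

Step 1: column multipliers v_i = (∏_{j≠i}(α_i − α_j))^{−1} mod 13.
  i = 1 (α = 12): (12−10)(12−7)(12−3)(12−6) = 2·5·9·6 = 540 ≡ 7, so v_1 = 7^{−1} = 2 (mod 13).
  i = 2 (α = 10): (10−12)(10−7)(10−3)(10−6) = (−2)·3·7·4 = −168 ≡ 1, so v_2 = 1^{−1} = 1 (mod 13).
  i = 3 (α = 7): (7−12)(7−10)(7−3)(7−6) = (−5)·(−3)·4·1 = 60 ≡ 8, so v_3 = 8^{−1} = 5 (mod 13).
  i = 4 (α = 3): (3−12)(3−10)(3−7)(3−6) = (−9)·(−7)·(−4)·(−3) = 756 ≡ 2, so v_4 = 2^{−1} = 7 (mod 13).
  i = 5 (α = 6): (6−12)(6−10)(6−7)(6−3) = (−6)·(−4)·(−1)·3 = −72 ≡ 6, so v_5 = 6^{−1} = 11 (mod 13).
  v = [2, 1, 5, 7, 11].
Step 2: syndromes of r = [1, 4, 2, 10, 10] (all sums mod 13).
  S_0 = Σ v_i r_i = 2·1 + 1·4 + 5·2 + 7·10 + 11·10 = 196 ≡ 1.
  S_1 = Σ v_i α_i r_i = 2·12·1 + 1·10·4 + 5·7·2 + 7·3·10 + 11·6·10 = 1004 ≡ 3.
  α_i^2 mod 13 = [1, 9, 10, 9, 10].
  S_2 = Σ v_i α_i^2 r_i = 2·1·1 + 1·9·4 + 5·10·2 + 7·9·10 + 11·10·10 = 1868 ≡ 9.
  S = (1, 3, 9) ≠ 0, so r is not a codeword (an error is present).
Step 3: locate the error. For a single error e at position i, S_ℓ = v_i·e·α_i^ℓ, so α_err = S_1/S_0.
  S_0^{−1} = 1^{−1} = 1 (mod 13), so α_err = 3·1 = 3 ≡ 3 = α_4. Error position i = 4.
  Consistency check: S_2/S_1 = 9·9 = 81 ≡ 3 = α_err ✓ (single-error assumption holds).
Step 4: error magnitude e = S_0/v_4 = S_0·∏_{j≠4}(α_4 − α_j) = 1·2 = 2 ≡ 2 (mod 13).
Step 5: correct position 4: c_4 = r_4 − e = 10 − 2 ≡ 8 (mod 13). Hence c = [1, 4, 2, 8, 10].
  Check: interpolating c through the α_i gives m(x) = 6 + 5·x (degree < 2) with m(α_i) = c_i for every i, so c is indeed a codeword.


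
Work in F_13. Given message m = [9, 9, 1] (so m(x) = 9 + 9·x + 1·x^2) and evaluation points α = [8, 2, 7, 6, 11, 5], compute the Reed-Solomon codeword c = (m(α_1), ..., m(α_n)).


c = [2, 5, 4, 8, 8, 1]

Message polynomial: m(x) = 9 + 9·x + 1·x^2 (mod 13).
For each evaluation point α_i, compute m(α_i) mod 13:
  α_1 = 8: Horner steps 1 → 4 → 2, so m(8) = 2.
  α_2 = 2: Horner steps 1 → 11 → 5, so m(2) = 5.
  α_3 = 7: Horner steps 1 → 3 → 4, so m(7) = 4.
  α_4 = 6: Horner steps 1 → 2 → 8, so m(6) = 8.
  α_5 = 11: Horner steps 1 → 7 → 8, so m(11) = 8.
  α_6 = 5: Horner steps 1 → 1 → 1, so m(5) = 1.
Codeword c = [2, 5, 4, 8, 8, 1] ∈ F_13^6.


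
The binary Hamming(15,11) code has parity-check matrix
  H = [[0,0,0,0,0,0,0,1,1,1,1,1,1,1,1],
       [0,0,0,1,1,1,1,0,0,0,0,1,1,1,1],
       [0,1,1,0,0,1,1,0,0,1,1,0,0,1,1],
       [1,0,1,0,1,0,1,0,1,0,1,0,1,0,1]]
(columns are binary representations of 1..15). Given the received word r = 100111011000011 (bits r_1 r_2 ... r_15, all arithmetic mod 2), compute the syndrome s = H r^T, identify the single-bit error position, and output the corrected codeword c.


s = (0, 1, 1, 0)^T, error position = 6, corrected codeword c = 100110011000011

Compute s = H r^T mod 2 one row at a time:
  s_1 = 1 + 1 + 0 + 0 + 0 + 0 + 1 + 1 = 4 ≡ 0 (mod 2).
  s_2 = 1 + 1 + 1 + 0 + 0 + 0 + 1 + 1 = 5 ≡ 1 (mod 2).
  s_3 = 0 + 0 + 1 + 0 + 0 + 0 + 1 + 1 = 3 ≡ 1 (mod 2).
  s_4 = 1 + 0 + 1 + 0 + 1 + 0 + 0 + 1 = 4 ≡ 0 (mod 2).
s = (0, 1, 1, 0)^T — this equals column 6 of H (binary 0110), so error is at position 6.
Correct: flip bit 6 of r = 100111011000011 to get c = 100110011000011.


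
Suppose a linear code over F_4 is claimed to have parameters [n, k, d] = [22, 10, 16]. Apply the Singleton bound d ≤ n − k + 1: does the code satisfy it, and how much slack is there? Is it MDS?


Singleton RHS = n − k + 1 = 13, slack = -3, bound violated (no such code; not MDS).

Singleton bound: d ≤ n − k + 1.
Here n = 22, k = 10, so n − k + 1 = 13.
Given d = 16, check d ≤ 13: NO.
Slack = (n − k + 1) − d = -3.
The slack is negative: d = 16 exceeds n − k + 1 = 13 by 3, so the Singleton bound is violated and no linear [22, 10, 16]_4 code can exist. In particular it is not MDS (MDS requires d = n − k + 1 exactly).
Description: the claimed parameters are [22, 10, 16]_4; such a code would be impossible (violates the Singleton bound).


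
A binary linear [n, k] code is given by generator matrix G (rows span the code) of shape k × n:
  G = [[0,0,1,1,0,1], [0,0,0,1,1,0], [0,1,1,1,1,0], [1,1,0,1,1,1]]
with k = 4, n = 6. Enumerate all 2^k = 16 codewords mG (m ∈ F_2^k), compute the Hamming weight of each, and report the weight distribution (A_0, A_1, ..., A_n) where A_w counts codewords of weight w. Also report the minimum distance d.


Weight distribution: A_0 = 1, A_2 = 4, A_3 = 6, A_4 = 3, A_5 = 2. Minimum distance d = 2.

Enumerate all 2^4 = 16 messages m ∈ F_2^4.
For each, compute codeword c = mG in F_2^6, then tally its weight.
  m = 0000 → c = 000000, weight = 0.
  m = 1000 → c = 001101, weight = 3.
  m = 0100 → c = 000110, weight = 2.
  m = 1100 → c = 001011, weight = 3.
  m = 0010 → c = 011110, weight = 4.
  m = 1010 → c = 010011, weight = 3.
  m = 0110 → c = 011000, weight = 2.
  m = 1110 → c = 010101, weight = 3.
  m = 0001 → c = 110111, weight = 5.
  m = 1001 → c = 111010, weight = 4.
  m = 0101 → c = 110001, weight = 3.
  m = 1101 → c = 111100, weight = 4.
  m = 0011 → c = 101001, weight = 3.
  m = 1011 → c = 100100, weight = 2.
  m = 0111 → c = 101111, weight = 5.
  m = 1111 → c = 100010, weight = 2.
Tally weights:
  weight 0: 1 codewords.
  weight 2: 4 codewords.
  weight 3: 6 codewords.
  weight 4: 3 codewords.
  weight 5: 2 codewords.
Minimum distance d = smallest w > 0 with A_w > 0 = 2.
Sanity: Σ A_w = 16 = 2^4 = 16 ✓.


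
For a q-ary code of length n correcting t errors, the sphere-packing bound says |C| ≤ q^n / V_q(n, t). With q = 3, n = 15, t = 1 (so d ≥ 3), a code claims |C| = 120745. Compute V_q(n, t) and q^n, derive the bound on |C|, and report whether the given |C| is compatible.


V_q(n, t) = 31, q^n = 14348907, Hamming bound = 462867, |C| = 120745 ≤ bound (satisfied).

Step 1: Compute V_q(n, t) = Σ_{j=0}^1 C(n, j) (q−1)^j.
  j = 0: C(15,0)·(2)^0 = 1·1 = 1.
  j = 1: C(15,1)·(2)^1 = 15·2 = 30.
  V_q(n, t) = 1 + 30 = 31.
Step 2: q^n = 3^15 = 14348907.
Step 3: Hamming bound ⌊q^n / V_q(n,t)⌋ = ⌊14348907/31⌋ = 462867.
Step 4: Compare |C| = 120745 to 462867: satisfied.
The claimed |C| lies below the Hamming bound.


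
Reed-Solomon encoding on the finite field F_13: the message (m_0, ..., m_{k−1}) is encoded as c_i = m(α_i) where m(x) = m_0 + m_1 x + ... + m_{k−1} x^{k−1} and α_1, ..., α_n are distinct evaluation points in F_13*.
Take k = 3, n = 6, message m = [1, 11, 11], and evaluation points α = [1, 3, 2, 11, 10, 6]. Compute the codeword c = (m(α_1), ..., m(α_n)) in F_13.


c = [10, 3, 2, 10, 2, 8]

Message polynomial: m(x) = 1 + 11·x + 11·x^2 (mod 13).
For each evaluation point α_i, compute m(α_i) mod 13:
  α_1 = 1: Horner steps 11 → 9 → 10, so m(1) = 10.
  α_2 = 3: Horner steps 11 → 5 → 3, so m(3) = 3.
  α_3 = 2: Horner steps 11 → 7 → 2, so m(2) = 2.
  α_4 = 11: Horner steps 11 → 2 → 10, so m(11) = 10.
  α_5 = 10: Horner steps 11 → 4 → 2, so m(10) = 2.
  α_6 = 6: Horner steps 11 → 12 → 8, so m(6) = 8.
Codeword c = [10, 3, 2, 10, 2, 8] ∈ F_13^6.


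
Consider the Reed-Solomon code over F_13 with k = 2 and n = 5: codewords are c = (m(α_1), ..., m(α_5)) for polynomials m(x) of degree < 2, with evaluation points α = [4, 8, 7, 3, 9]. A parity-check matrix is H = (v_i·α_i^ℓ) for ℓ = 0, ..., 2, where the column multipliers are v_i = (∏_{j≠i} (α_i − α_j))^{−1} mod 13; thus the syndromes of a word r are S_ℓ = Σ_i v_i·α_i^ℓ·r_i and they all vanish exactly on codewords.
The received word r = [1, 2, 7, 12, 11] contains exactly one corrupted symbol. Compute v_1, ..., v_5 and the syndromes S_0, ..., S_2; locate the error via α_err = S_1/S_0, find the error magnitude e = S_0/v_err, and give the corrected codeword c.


S = (1, 8, 12), error at position 2, error magnitude e = 6, c = [1, 9, 7, 12, 11].

Step 1: column multipliers v_i = (∏_{j≠i}(α_i − α_j))^{−1} mod 13.
  i = 1 (α = 4): (4−8)(4−7)(4−3)(4−9) = (−4)·(−3)·1·(−5) = −60 ≡ 5, so v_1 = 5^{−1} = 8 (mod 13).
  i = 2 (α = 8): (8−4)(8−7)(8−3)(8−9) = 4·1·5·(−1) = −20 ≡ 6, so v_2 = 6^{−1} = 11 (mod 13).
  i = 3 (α = 7): (7−4)(7−8)(7−3)(7−9) = 3·(−1)·4·(−2) = 24 ≡ 11, so v_3 = 11^{−1} = 6 (mod 13).
  i = 4 (α = 3): (3−4)(3−8)(3−7)(3−9) = (−1)·(−5)·(−4)·(−6) = 120 ≡ 3, so v_4 = 3^{−1} = 9 (mod 13).
  i = 5 (α = 9): (9−4)(9−8)(9−7)(9−3) = 5·1·2·6 = 60 ≡ 8, so v_5 = 8^{−1} = 5 (mod 13).
  v = [8, 11, 6, 9, 5].
Step 2: syndromes of r = [1, 2, 7, 12, 11] (all sums mod 13).
  S_0 = Σ v_i r_i = 8·1 + 11·2 + 6·7 + 9·12 + 5·11 = 235 ≡ 1.
  S_1 = Σ v_i α_i r_i = 8·4·1 + 11·8·2 + 6·7·7 + 9·3·12 + 5·9·11 = 1321 ≡ 8.
  α_i^2 mod 13 = [3, 12, 10, 9, 3].
  S_2 = Σ v_i α_i^2 r_i = 8·3·1 + 11·12·2 + 6·10·7 + 9·9·12 + 5·3·11 = 1845 ≡ 12.
  S = (1, 8, 12) ≠ 0, so r is not a codeword (an error is present).
Step 3: locate the error. For a single error e at position i, S_ℓ = v_i·e·α_i^ℓ, so α_err = S_1/S_0.
  S_0^{−1} = 1^{−1} = 1 (mod 13), so α_err = 8·1 = 8 ≡ 8 = α_2. Error position i = 2.
  Consistency check: S_2/S_1 = 12·5 = 60 ≡ 8 = α_err ✓ (single-error assumption holds).
Step 4: error magnitude e = S_0/v_2 = S_0·∏_{j≠2}(α_2 − α_j) = 1·6 = 6 ≡ 6 (mod 13).
Step 5: correct position 2: c_2 = r_2 − e = 2 − 6 ≡ 9 (mod 13). Hence c = [1, 9, 7, 12, 11].
  Check: interpolating c through the α_i gives m(x) = 6 + 2·x (degree < 2) with m(α_i) = c_i for every i, so c is indeed a codeword.


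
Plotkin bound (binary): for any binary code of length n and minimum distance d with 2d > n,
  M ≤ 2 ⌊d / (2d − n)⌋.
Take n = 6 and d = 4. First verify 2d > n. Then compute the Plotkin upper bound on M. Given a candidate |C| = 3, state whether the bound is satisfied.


Plotkin bound M ≤ 4; given |C| = 3 ≤ bound (satisfied).

Check applicability: 2d = 8, n = 6.
2d − n = 2 > 0, so Plotkin applies.
Compute d/(2d−n) = 4/2 ≈ 2.0000.
⌊d/(2d−n)⌋ = 2.
Plotkin bound: M ≤ 2·2 = 4.
Given |C| = 3, check: satisfied.
This |C| is below the Plotkin bound.


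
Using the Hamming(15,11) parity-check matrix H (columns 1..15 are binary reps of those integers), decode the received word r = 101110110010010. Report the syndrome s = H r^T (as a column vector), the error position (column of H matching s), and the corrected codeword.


s = (1, 0, 0, 1)^T, error position = 9, corrected codeword c = 101110111010010

Compute s = H r^T mod 2 one row at a time:
  s_1 = 1 + 0 + 0 + 1 + 0 + 0 + 1 + 0 = 3 ≡ 1 (mod 2).
  s_2 = 1 + 1 + 0 + 1 + 0 + 0 + 1 + 0 = 4 ≡ 0 (mod 2).
  s_3 = 0 + 1 + 0 + 1 + 0 + 1 + 1 + 0 = 4 ≡ 0 (mod 2).
  s_4 = 1 + 1 + 1 + 1 + 0 + 1 + 0 + 0 = 5 ≡ 1 (mod 2).
s = (1, 0, 0, 1)^T — this equals column 9 of H (binary 1001), so error is at position 9.
Correct: flip bit 9 of r = 101110110010010 to get c = 101110111010010.


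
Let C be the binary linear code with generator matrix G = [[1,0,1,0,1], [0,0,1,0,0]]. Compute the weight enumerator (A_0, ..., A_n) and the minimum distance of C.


Weight distribution: A_0 = 1, A_1 = 1, A_2 = 1, A_3 = 1. Minimum distance d = 1.

Enumerate all 2^2 = 4 messages m ∈ F_2^2.
For each, compute codeword c = mG in F_2^5, then tally its weight.
  m = 00 → c = 00000, weight = 0.
  m = 10 → c = 10101, weight = 3.
  m = 01 → c = 00100, weight = 1.
  m = 11 → c = 10001, weight = 2.
Tally weights:
  weight 0: 1 codewords.
  weight 1: 1 codewords.
  weight 2: 1 codewords.
  weight 3: 1 codewords.
Minimum distance d = smallest w > 0 with A_w > 0 = 1.
Sanity: Σ A_w = 4 = 2^2 = 4 ✓.


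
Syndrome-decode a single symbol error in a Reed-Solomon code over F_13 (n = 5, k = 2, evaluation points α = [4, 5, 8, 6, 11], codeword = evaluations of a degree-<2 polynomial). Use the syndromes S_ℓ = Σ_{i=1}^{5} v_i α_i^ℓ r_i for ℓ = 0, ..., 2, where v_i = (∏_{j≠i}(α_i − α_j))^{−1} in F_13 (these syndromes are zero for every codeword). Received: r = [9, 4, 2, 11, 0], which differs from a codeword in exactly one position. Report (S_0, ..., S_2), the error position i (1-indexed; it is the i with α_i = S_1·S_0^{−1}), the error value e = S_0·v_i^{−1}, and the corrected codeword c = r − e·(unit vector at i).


S = (11, 1, 6), error at position 4, error magnitude e = 12, c = [9, 4, 2, 12, 0].

Step 1: column multipliers v_i = (∏_{j≠i}(α_i − α_j))^{−1} mod 13.
  i = 1 (α = 4): (4−5)(4−8)(4−6)(4−11) = (−1)·(−4)·(−2)·(−7) = 56 ≡ 4, so v_1 = 4^{−1} = 10 (mod 13).
  i = 2 (α = 5): (5−4)(5−8)(5−6)(5−11) = 1·(−3)·(−1)·(−6) = −18 ≡ 8, so v_2 = 8^{−1} = 5 (mod 13).
  i = 3 (α = 8): (8−4)(8−5)(8−6)(8−11) = 4·3·2·(−3) = −72 ≡ 6, so v_3 = 6^{−1} = 11 (mod 13).
  i = 4 (α = 6): (6−4)(6−5)(6−8)(6−11) = 2·1·(−2)·(−5) = 20 ≡ 7, so v_4 = 7^{−1} = 2 (mod 13).
  i = 5 (α = 11): (11−4)(11−5)(11−8)(11−6) = 7·6·3·5 = 630 ≡ 6, so v_5 = 6^{−1} = 11 (mod 13).
  v = [10, 5, 11, 2, 11].
Step 2: syndromes of r = [9, 4, 2, 11, 0] (all sums mod 13).
  S_0 = Σ v_i r_i = 10·9 + 5·4 + 11·2 + 2·11 + 11·0 = 154 ≡ 11.
  S_1 = Σ v_i α_i r_i = 10·4·9 + 5·5·4 + 11·8·2 + 2·6·11 + 11·11·0 = 768 ≡ 1.
  α_i^2 mod 13 = [3, 12, 12, 10, 4].
  S_2 = Σ v_i α_i^2 r_i = 10·3·9 + 5·12·4 + 11·12·2 + 2·10·11 + 11·4·0 = 994 ≡ 6.
  S = (11, 1, 6) ≠ 0, so r is not a codeword (an error is present).
Step 3: locate the error. For a single error e at position i, S_ℓ = v_i·e·α_i^ℓ, so α_err = S_1/S_0.
  S_0^{−1} = 11^{−1} = 6 (mod 13), so α_err = 1·6 = 6 ≡ 6 = α_4. Error position i = 4.
  Consistency check: S_2/S_1 = 6·1 = 6 ≡ 6 = α_err ✓ (single-error assumption holds).
Step 4: error magnitude e = S_0/v_4 = S_0·∏_{j≠4}(α_4 − α_j) = 11·7 = 77 ≡ 12 (mod 13).
Step 5: correct position 4: c_4 = r_4 − e = 11 − 12 ≡ 12 (mod 13). Hence c = [9, 4, 2, 12, 0].
  Check: interpolating c through the α_i gives m(x) = 3 + 8·x (degree < 2) with m(α_i) = c_i for every i, so c is indeed a codeword.


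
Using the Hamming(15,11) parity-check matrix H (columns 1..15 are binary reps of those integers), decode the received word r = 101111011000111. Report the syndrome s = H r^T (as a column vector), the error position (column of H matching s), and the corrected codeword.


s = (1, 0, 0, 0)^T, error position = 8, corrected codeword c = 101111001000111

Compute s = H r^T mod 2 one row at a time:
  s_1 = 1 + 1 + 0 + 0 + 0 + 1 + 1 + 1 = 5 ≡ 1 (mod 2).
  s_2 = 1 + 1 + 1 + 0 + 0 + 1 + 1 + 1 = 6 ≡ 0 (mod 2).
  s_3 = 0 + 1 + 1 + 0 + 0 + 0 + 1 + 1 = 4 ≡ 0 (mod 2).
  s_4 = 1 + 1 + 1 + 0 + 1 + 0 + 1 + 1 = 6 ≡ 0 (mod 2).
s = (1, 0, 0, 0)^T — this equals column 8 of H (binary 1000), so error is at position 8.
Correct: flip bit 8 of r = 101111011000111 to get c = 101111001000111.


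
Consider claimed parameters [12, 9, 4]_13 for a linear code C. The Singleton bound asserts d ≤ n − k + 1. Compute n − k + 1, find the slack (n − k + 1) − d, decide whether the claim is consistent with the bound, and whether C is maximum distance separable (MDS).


Singleton RHS = n − k + 1 = 4, slack = 0, bound satisfied, MDS.

Singleton bound: d ≤ n − k + 1.
Here n = 12, k = 9, so n − k + 1 = 4.
Given d = 4, check d ≤ 4: YES.
Slack = (n − k + 1) − d = 0.
The code is MDS (slack = 0).
Description: the claimed parameters are [12, 9, 4]_13; such a code would be MDS (meets Singleton bound).


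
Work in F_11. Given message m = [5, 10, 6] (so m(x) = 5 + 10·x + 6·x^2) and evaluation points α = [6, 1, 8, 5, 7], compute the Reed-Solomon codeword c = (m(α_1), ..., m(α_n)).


c = [6, 10, 7, 7, 6]

Message polynomial: m(x) = 5 + 10·x + 6·x^2 (mod 11).
For each evaluation point α_i, compute m(α_i) mod 11:
  α_1 = 6: Horner steps 6 → 2 → 6, so m(6) = 6.
  α_2 = 1: Horner steps 6 → 5 → 10, so m(1) = 10.
  α_3 = 8: Horner steps 6 → 3 → 7, so m(8) = 7.
  α_4 = 5: Horner steps 6 → 7 → 7, so m(5) = 7.
  α_5 = 7: Horner steps 6 → 8 → 6, so m(7) = 6.
Codeword c = [6, 10, 7, 7, 6] ∈ F_11^5.


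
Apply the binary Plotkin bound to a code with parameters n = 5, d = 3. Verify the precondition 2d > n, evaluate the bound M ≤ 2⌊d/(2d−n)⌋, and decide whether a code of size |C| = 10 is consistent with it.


Plotkin bound M ≤ 6; given |C| = 10 > bound (violated).

Check applicability: 2d = 6, n = 5.
2d − n = 1 > 0, so Plotkin applies.
Compute d/(2d−n) = 3/1 ≈ 3.0000.
⌊d/(2d−n)⌋ = 3.
Plotkin bound: M ≤ 2·3 = 6.
Given |C| = 10, check: VIOLATED.
This |C| is above the Plotkin bound, so no binary code with n = 5, d = 3 and 10 codewords exists.


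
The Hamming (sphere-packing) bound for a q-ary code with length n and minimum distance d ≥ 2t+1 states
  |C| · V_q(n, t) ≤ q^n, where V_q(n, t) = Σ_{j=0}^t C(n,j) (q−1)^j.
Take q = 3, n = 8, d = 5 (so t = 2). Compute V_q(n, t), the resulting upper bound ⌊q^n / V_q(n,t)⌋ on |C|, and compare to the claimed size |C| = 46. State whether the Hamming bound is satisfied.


V_q(n, t) = 129, q^n = 6561, Hamming bound = 50, |C| = 46 ≤ bound (satisfied).

Step 1: Compute V_q(n, t) = Σ_{j=0}^2 C(n, j) (q−1)^j.
  j = 0: C(8,0)·(2)^0 = 1·1 = 1.
  j = 1: C(8,1)·(2)^1 = 8·2 = 16.
  j = 2: C(8,2)·(2)^2 = 28·4 = 112.
  V_q(n, t) = 1 + 16 + 112 = 129.
Step 2: q^n = 3^8 = 6561.
Step 3: Hamming bound ⌊q^n / V_q(n,t)⌋ = ⌊6561/129⌋ = 50.
Step 4: Compare |C| = 46 to 50: satisfied.
The claimed |C| lies below the Hamming bound.


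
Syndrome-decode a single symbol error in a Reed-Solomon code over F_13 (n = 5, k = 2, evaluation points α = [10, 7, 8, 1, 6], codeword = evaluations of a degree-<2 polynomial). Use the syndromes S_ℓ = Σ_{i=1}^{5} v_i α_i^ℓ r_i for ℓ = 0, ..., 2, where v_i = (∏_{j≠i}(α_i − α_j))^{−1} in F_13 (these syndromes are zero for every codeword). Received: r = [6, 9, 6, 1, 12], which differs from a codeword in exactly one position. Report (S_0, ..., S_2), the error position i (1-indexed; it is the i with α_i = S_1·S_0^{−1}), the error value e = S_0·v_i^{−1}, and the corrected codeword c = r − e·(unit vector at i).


S = (4, 1, 10), error at position 1, error magnitude e = 6, c = [0, 9, 6, 1, 12].

Step 1: column multipliers v_i = (∏_{j≠i}(α_i − α_j))^{−1} mod 13.
  i = 1 (α = 10): (10−7)(10−8)(10−1)(10−6) = 3·2·9·4 = 216 ≡ 8, so v_1 = 8^{−1} = 5 (mod 13).
  i = 2 (α = 7): (7−10)(7−8)(7−1)(7−6) = (−3)·(−1)·6·1 = 18 ≡ 5, so v_2 = 5^{−1} = 8 (mod 13).
  i = 3 (α = 8): (8−10)(8−7)(8−1)(8−6) = (−2)·1·7·2 = −28 ≡ 11, so v_3 = 11^{−1} = 6 (mod 13).
  i = 4 (α = 1): (1−10)(1−7)(1−8)(1−6) = (−9)·(−6)·(−7)·(−5) = 1890 ≡ 5, so v_4 = 5^{−1} = 8 (mod 13).
  i = 5 (α = 6): (6−10)(6−7)(6−8)(6−1) = (−4)·(−1)·(−2)·5 = −40 ≡ 12, so v_5 = 12^{−1} = 12 (mod 13).
  v = [5, 8, 6, 8, 12].
Step 2: syndromes of r = [6, 9, 6, 1, 12] (all sums mod 13).
  S_0 = Σ v_i r_i = 5·6 + 8·9 + 6·6 + 8·1 + 12·12 = 290 ≡ 4.
  S_1 = Σ v_i α_i r_i = 5·10·6 + 8·7·9 + 6·8·6 + 8·1·1 + 12·6·12 = 1964 ≡ 1.
  α_i^2 mod 13 = [9, 10, 12, 1, 10].
  S_2 = Σ v_i α_i^2 r_i = 5·9·6 + 8·10·9 + 6·12·6 + 8·1·1 + 12·10·12 = 2870 ≡ 10.
  S = (4, 1, 10) ≠ 0, so r is not a codeword (an error is present).
Step 3: locate the error. For a single error e at position i, S_ℓ = v_i·e·α_i^ℓ, so α_err = S_1/S_0.
  S_0^{−1} = 4^{−1} = 10 (mod 13), so α_err = 1·10 = 10 ≡ 10 = α_1. Error position i = 1.
  Consistency check: S_2/S_1 = 10·1 = 10 ≡ 10 = α_err ✓ (single-error assumption holds).
Step 4: error magnitude e = S_0/v_1 = S_0·∏_{j≠1}(α_1 − α_j) = 4·8 = 32 ≡ 6 (mod 13).
Step 5: correct position 1: c_1 = r_1 − e = 6 − 6 ≡ 0 (mod 13). Hence c = [0, 9, 6, 1, 12].
  Check: interpolating c through the α_i gives m(x) = 4 + 10·x (degree < 2) with m(α_i) = c_i for every i, so c is indeed a codeword.


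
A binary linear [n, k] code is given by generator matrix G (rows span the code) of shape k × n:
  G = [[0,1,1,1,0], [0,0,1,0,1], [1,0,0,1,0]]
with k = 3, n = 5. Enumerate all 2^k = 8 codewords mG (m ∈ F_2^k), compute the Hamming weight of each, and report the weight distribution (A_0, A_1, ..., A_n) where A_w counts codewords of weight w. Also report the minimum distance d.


Weight distribution: A_0 = 1, A_2 = 2, A_3 = 4, A_4 = 1. Minimum distance d = 2.

Enumerate all 2^3 = 8 messages m ∈ F_2^3.
For each, compute codeword c = mG in F_2^5, then tally its weight.
  m = 000 → c = 00000, weight = 0.
  m = 100 → c = 01110, weight = 3.
  m = 010 → c = 00101, weight = 2.
  m = 110 → c = 01011, weight = 3.
  m = 001 → c = 10010, weight = 2.
  m = 101 → c = 11100, weight = 3.
  m = 011 → c = 10111, weight = 4.
  m = 111 → c = 11001, weight = 3.
Tally weights:
  weight 0: 1 codewords.
  weight 2: 2 codewords.
  weight 3: 4 codewords.
  weight 4: 1 codewords.
Minimum distance d = smallest w > 0 with A_w > 0 = 2.
Sanity: Σ A_w = 8 = 2^3 = 8 ✓.


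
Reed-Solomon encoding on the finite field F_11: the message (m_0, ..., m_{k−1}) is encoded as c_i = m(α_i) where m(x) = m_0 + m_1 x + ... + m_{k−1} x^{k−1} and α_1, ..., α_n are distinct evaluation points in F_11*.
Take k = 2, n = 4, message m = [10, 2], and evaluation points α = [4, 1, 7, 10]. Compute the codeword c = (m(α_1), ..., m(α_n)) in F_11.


c = [7, 1, 2, 8]

Message polynomial: m(x) = 10 + 2·x (mod 11).
For each evaluation point α_i, compute m(α_i) mod 11:
  α_1 = 4: Horner steps 2 → 7, so m(4) = 7.
  α_2 = 1: Horner steps 2 → 1, so m(1) = 1.
  α_3 = 7: Horner steps 2 → 2, so m(7) = 2.
  α_4 = 10: Horner steps 2 → 8, so m(10) = 8.
Codeword c = [7, 1, 2, 8] ∈ F_11^4.


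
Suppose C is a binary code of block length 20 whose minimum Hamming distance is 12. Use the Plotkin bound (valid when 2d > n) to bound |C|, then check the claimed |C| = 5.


Plotkin bound M ≤ 6; given |C| = 5 ≤ bound (satisfied).

Check applicability: 2d = 24, n = 20.
2d − n = 4 > 0, so Plotkin applies.
Compute d/(2d−n) = 12/4 ≈ 3.0000.
⌊d/(2d−n)⌋ = 3.
Plotkin bound: M ≤ 2·3 = 6.
Given |C| = 5, check: satisfied.
This |C| is below the Plotkin bound.


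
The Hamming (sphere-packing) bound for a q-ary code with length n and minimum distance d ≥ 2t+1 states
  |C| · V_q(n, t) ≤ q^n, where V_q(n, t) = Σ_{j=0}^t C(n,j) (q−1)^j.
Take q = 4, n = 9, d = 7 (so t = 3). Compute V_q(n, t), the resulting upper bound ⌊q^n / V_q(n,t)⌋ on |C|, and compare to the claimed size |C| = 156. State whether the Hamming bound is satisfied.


V_q(n, t) = 2620, q^n = 262144, Hamming bound = 100, |C| = 156 > bound (violated).

Step 1: Compute V_q(n, t) = Σ_{j=0}^3 C(n, j) (q−1)^j.
  j = 0: C(9,0)·(3)^0 = 1·1 = 1.
  j = 1: C(9,1)·(3)^1 = 9·3 = 27.
  j = 2: C(9,2)·(3)^2 = 36·9 = 324.
  j = 3: C(9,3)·(3)^3 = 84·27 = 2268.
  V_q(n, t) = 1 + 27 + 324 + 2268 = 2620.
Step 2: q^n = 4^9 = 262144.
Step 3: Hamming bound ⌊q^n / V_q(n,t)⌋ = ⌊262144/2620⌋ = 100.
Step 4: Compare |C| = 156 to 100: violated.
The claimed |C| lies above the Hamming bound, so no 4-ary code of length 9 with d ≥ 7 can have 156 codewords.


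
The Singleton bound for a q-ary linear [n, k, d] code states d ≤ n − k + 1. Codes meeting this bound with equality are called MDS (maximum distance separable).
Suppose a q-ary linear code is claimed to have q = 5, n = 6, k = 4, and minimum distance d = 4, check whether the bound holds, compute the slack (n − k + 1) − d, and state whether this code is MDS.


Singleton RHS = n − k + 1 = 3, slack = -1, bound violated (no such code; not MDS).

Singleton bound: d ≤ n − k + 1.
Here n = 6, k = 4, so n − k + 1 = 3.
Given d = 4, check d ≤ 3: NO.
Slack = (n − k + 1) − d = -1.
The slack is negative: d = 4 exceeds n − k + 1 = 3 by 1, so the Singleton bound is violated and no linear [6, 4, 4]_5 code can exist. In particular it is not MDS (MDS requires d = n − k + 1 exactly).
Description: the claimed parameters are [6, 4, 4]_5; such a code would be impossible (violates the Singleton bound).


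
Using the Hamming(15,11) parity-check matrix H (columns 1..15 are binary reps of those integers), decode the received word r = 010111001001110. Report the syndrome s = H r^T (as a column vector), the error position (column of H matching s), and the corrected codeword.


s = (0, 0, 1, 1)^T, error position = 3, corrected codeword c = 011111001001110

Compute s = H r^T mod 2 one row at a time:
  s_1 = 0 + 1 + 0 + 0 + 1 + 1 + 1 + 0 = 4 ≡ 0 (mod 2).
  s_2 = 1 + 1 + 1 + 0 + 1 + 1 + 1 + 0 = 6 ≡ 0 (mod 2).
  s_3 = 1 + 0 + 1 + 0 + 0 + 0 + 1 + 0 = 3 ≡ 1 (mod 2).
  s_4 = 0 + 0 + 1 + 0 + 1 + 0 + 1 + 0 = 3 ≡ 1 (mod 2).
s = (0, 0, 1, 1)^T — this equals column 3 of H (binary 0011), so error is at position 3.
Correct: flip bit 3 of r = 010111001001110 to get c = 011111001001110.


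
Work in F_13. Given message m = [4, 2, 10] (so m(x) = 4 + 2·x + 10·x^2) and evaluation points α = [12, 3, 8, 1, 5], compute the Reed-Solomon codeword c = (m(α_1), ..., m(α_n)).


c = [12, 9, 10, 3, 4]

Message polynomial: m(x) = 4 + 2·x + 10·x^2 (mod 13).
For each evaluation point α_i, compute m(α_i) mod 13:
  α_1 = 12: Horner steps 10 → 5 → 12, so m(12) = 12.
  α_2 = 3: Horner steps 10 → 6 → 9, so m(3) = 9.
  α_3 = 8: Horner steps 10 → 4 → 10, so m(8) = 10.
  α_4 = 1: Horner steps 10 → 12 → 3, so m(1) = 3.
  α_5 = 5: Horner steps 10 → 0 → 4, so m(5) = 4.
Codeword c = [12, 9, 10, 3, 4] ∈ F_13^5.


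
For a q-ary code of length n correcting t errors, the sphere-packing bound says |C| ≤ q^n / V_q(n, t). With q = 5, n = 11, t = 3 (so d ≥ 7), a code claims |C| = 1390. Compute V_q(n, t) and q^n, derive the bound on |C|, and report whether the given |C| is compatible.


V_q(n, t) = 11485, q^n = 48828125, Hamming bound = 4251, |C| = 1390 ≤ bound (satisfied).

Step 1: Compute V_q(n, t) = Σ_{j=0}^3 C(n, j) (q−1)^j.
  j = 0: C(11,0)·(4)^0 = 1·1 = 1.
  j = 1: C(11,1)·(4)^1 = 11·4 = 44.
  j = 2: C(11,2)·(4)^2 = 55·16 = 880.
  j = 3: C(11,3)·(4)^3 = 165·64 = 10560.
  V_q(n, t) = 1 + 44 + 880 + 10560 = 11485.
Step 2: q^n = 5^11 = 48828125.
Step 3: Hamming bound ⌊q^n / V_q(n,t)⌋ = ⌊48828125/11485⌋ = 4251.
Step 4: Compare |C| = 1390 to 4251: satisfied.
The claimed |C| lies below the Hamming bound.


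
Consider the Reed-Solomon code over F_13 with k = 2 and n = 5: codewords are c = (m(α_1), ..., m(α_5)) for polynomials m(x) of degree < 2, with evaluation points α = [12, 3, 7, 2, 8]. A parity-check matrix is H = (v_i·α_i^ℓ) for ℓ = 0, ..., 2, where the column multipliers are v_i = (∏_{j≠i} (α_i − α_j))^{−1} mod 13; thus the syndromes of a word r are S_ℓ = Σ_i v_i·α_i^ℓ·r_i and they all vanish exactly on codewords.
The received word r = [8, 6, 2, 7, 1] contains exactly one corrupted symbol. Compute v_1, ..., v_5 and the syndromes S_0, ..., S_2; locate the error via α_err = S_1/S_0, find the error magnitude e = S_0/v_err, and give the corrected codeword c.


S = (4, 9, 4), error at position 1, error magnitude e = 11, c = [10, 6, 2, 7, 1].

Step 1: column multipliers v_i = (∏_{j≠i}(α_i − α_j))^{−1} mod 13.
  i = 1 (α = 12): (12−3)(12−7)(12−2)(12−8) = 9·5·10·4 = 1800 ≡ 6, so v_1 = 6^{−1} = 11 (mod 13).
  i = 2 (α = 3): (3−12)(3−7)(3−2)(3−8) = (−9)·(−4)·1·(−5) = −180 ≡ 2, so v_2 = 2^{−1} = 7 (mod 13).
  i = 3 (α = 7): (7−12)(7−3)(7−2)(7−8) = (−5)·4·5·(−1) = 100 ≡ 9, so v_3 = 9^{−1} = 3 (mod 13).
  i = 4 (α = 2): (2−12)(2−3)(2−7)(2−8) = (−10)·(−1)·(−5)·(−6) = 300 ≡ 1, so v_4 = 1^{−1} = 1 (mod 13).
  i = 5 (α = 8): (8−12)(8−3)(8−7)(8−2) = (−4)·5·1·6 = −120 ≡ 10, so v_5 = 10^{−1} = 4 (mod 13).
  v = [11, 7, 3, 1, 4].
Step 2: syndromes of r = [8, 6, 2, 7, 1] (all sums mod 13).
  S_0 = Σ v_i r_i = 11·8 + 7·6 + 3·2 + 1·7 + 4·1 = 147 ≡ 4.
  S_1 = Σ v_i α_i r_i = 11·12·8 + 7·3·6 + 3·7·2 + 1·2·7 + 4·8·1 = 1270 ≡ 9.
  α_i^2 mod 13 = [1, 9, 10, 4, 12].
  S_2 = Σ v_i α_i^2 r_i = 11·1·8 + 7·9·6 + 3·10·2 + 1·4·7 + 4·12·1 = 602 ≡ 4.
  S = (4, 9, 4) ≠ 0, so r is not a codeword (an error is present).
Step 3: locate the error. For a single error e at position i, S_ℓ = v_i·e·α_i^ℓ, so α_err = S_1/S_0.
  S_0^{−1} = 4^{−1} = 10 (mod 13), so α_err = 9·10 = 90 ≡ 12 = α_1. Error position i = 1.
  Consistency check: S_2/S_1 = 4·3 = 12 ≡ 12 = α_err ✓ (single-error assumption holds).
Step 4: error magnitude e = S_0/v_1 = S_0·∏_{j≠1}(α_1 − α_j) = 4·6 = 24 ≡ 11 (mod 13).
Step 5: correct position 1: c_1 = r_1 − e = 8 − 11 ≡ 10 (mod 13). Hence c = [10, 6, 2, 7, 1].
  Check: interpolating c through the α_i gives m(x) = 9 + 12·x (degree < 2) with m(α_i) = c_i for every i, so c is indeed a codeword.
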